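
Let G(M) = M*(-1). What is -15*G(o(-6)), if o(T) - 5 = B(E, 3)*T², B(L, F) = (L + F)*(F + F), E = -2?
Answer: 3315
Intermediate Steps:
B(L, F) = 2*F*(F + L) (B(L, F) = (F + L)*(2*F) = 2*F*(F + L))
o(T) = 5 + 6*T² (o(T) = 5 + (2*3*(3 - 2))*T² = 5 + (2*3*1)*T² = 5 + 6*T²)
G(M) = -M
-15*G(o(-6)) = -(-15)*(5 + 6*(-6)²) = -(-15)*(5 + 6*36) = -(-15)*(5 + 216) = -(-15)*221 = -15*(-221) = 3315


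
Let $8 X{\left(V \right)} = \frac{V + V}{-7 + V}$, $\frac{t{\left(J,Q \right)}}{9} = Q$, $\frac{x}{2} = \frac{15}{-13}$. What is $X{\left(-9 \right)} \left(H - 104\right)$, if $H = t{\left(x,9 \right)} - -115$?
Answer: $\frac{207}{16} \approx 12.938$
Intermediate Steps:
$x = - \frac{30}{13}$ ($x = 2 \frac{15}{-13} = 2 \cdot 15 \left(- \frac{1}{13}\right) = 2 \left(- \frac{15}{13}\right) = - \frac{30}{13} \approx -2.3077$)
$t{\left(J,Q \right)} = 9 Q$
$X{\left(V \right)} = \frac{V}{4 \left(-7 + V\right)}$ ($X{\left(V \right)} = \frac{\left(V + V\right) \frac{1}{-7 + V}}{8} = \frac{2 V \frac{1}{-7 + V}}{8} = \frac{V}{4 \left(-7 + V\right)}$)
$H = 196$ ($H = 9 \cdot 9 - -115 = 81 + 115 = 196$)
$X{\left(-9 \right)} \left(H - 104\right) = \frac{1}{4} \left(-9\right) \frac{1}{-7 - 9} \left(196 - 104\right) = \frac{1}{4} \left(-9\right) \frac{1}{-16} \cdot 92 = \frac{1}{4} \left(-9\right) \left(- \frac{1}{16}\right) 92 = \frac{9}{64} \cdot 92 = \frac{207}{16}$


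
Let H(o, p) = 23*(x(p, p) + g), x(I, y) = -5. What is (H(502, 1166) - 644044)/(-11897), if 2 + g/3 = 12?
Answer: 643469/11897 ≈ 54.087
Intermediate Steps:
g = 30 (g = -6 + 3*12 = -6 + 36 = 30)
H(o, p) = 575 (H(o, p) = 23*(-5 + 30) = 23*25 = 575)
(H(502, 1166) - 644044)/(-11897) = (575 - 644044)/(-11897) = -643469*(-1/11897) = 643469/11897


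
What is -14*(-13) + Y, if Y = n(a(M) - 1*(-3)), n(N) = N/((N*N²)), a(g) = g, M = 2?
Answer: 4551/25 ≈ 182.04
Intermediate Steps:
n(N) = N⁻² (n(N) = N/(N³) = N/N³ = N⁻²)
Y = 1/25 (Y = (2 - 1*(-3))⁻² = (2 + 3)⁻² = 5⁻² = 1/25 ≈ 0.040000)
-14*(-13) + Y = -14*(-13) + 1/25 = 182 + 1/25 = 4551/25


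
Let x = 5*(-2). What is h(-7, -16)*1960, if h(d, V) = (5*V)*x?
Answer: 1568000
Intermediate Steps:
x = -10
h(d, V) = -50*V (h(d, V) = (5*V)*(-10) = -50*V)
h(-7, -16)*1960 = -50*(-16)*1960 = 800*1960 = 1568000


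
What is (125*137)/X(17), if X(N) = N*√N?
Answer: 17125*√17/289 ≈ 244.32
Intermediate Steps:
X(N) = N^(3/2)
(125*137)/X(17) = (125*137)/(17^(3/2)) = 17125/((17*√17)) = 17125*(√17/289) = 17125*√17/289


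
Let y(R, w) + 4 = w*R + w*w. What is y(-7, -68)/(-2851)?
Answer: -5096/2851 ≈ -1.7874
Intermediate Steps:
y(R, w) = -4 + w**2 + R*w (y(R, w) = -4 + (w*R + w*w) = -4 + (R*w + w**2) = -4 + (w**2 + R*w) = -4 + w**2 + R*w)
y(-7, -68)/(-2851) = (-4 + (-68)**2 - 7*(-68))/(-2851) = (-4 + 4624 + 476)*(-1/2851) = 5096*(-1/2851) = -5096/2851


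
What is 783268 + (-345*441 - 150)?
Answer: 630973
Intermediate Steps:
783268 + (-345*441 - 150) = 783268 + (-152145 - 150) = 783268 - 152295 = 630973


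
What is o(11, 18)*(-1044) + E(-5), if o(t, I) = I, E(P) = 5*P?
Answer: -18817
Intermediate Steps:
o(11, 18)*(-1044) + E(-5) = 18*(-1044) + 5*(-5) = -18792 - 25 = -18817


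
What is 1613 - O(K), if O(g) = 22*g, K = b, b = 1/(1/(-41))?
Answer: 2515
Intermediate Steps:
b = -41 (b = 1/(-1/41) = -41)
K = -41
1613 - O(K) = 1613 - 22*(-41) = 1613 - 1*(-902) = 1613 + 902 = 2515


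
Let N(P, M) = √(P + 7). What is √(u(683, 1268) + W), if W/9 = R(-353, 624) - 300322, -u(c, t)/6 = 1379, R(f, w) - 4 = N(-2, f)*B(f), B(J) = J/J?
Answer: √(-2711136 + 9*√5) ≈ 1646.5*I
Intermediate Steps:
N(P, M) = √(7 + P)
B(J) = 1
R(f, w) = 4 + √5 (R(f, w) = 4 + √(7 - 2)*1 = 4 + √5*1 = 4 + √5)
u(c, t) = -8274 (u(c, t) = -6*1379 = -8274)
W = -2702862 + 9*√5 (W = 9*((4 + √5) - 300322) = 9*(-300318 + √5) = -2702862 + 9*√5 ≈ -2.7028e+6)
√(u(683, 1268) + W) = √(-8274 + (-2702862 + 9*√5)) = √(-2711136 + 9*√5)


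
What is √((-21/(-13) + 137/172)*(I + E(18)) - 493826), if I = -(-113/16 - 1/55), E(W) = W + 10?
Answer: I*√29869537858310865/245960 ≈ 702.67*I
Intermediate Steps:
E(W) = 10 + W
I = 6231/880 (I = -(-113*1/16 - 1*1/55) = -(-113/16 - 1/55) = -1*(-6231/880) = 6231/880 ≈ 7.0807)
√((-21/(-13) + 137/172)*(I + E(18)) - 493826) = √((-21/(-13) + 137/172)*(6231/880 + (10 + 18)) - 493826) = √((-21*(-1/13) + 137*(1/172))*(6231/880 + 28) - 493826) = √((21/13 + 137/172)*(30871/880) - 493826) = √((5393/2236)*(30871/880) - 493826) = √(166487303/1967680 - 493826) = √(-971525056377/1967680) = I*√29869537858310865/245960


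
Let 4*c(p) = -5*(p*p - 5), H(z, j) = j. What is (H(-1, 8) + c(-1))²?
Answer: 169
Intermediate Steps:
c(p) = 25/4 - 5*p²/4 (c(p) = (-5*(p*p - 5))/4 = (-5*(p² - 5))/4 = (-5*(-5 + p²))/4 = (25 - 5*p²)/4 = 25/4 - 5*p²/4)
(H(-1, 8) + c(-1))² = (8 + (25/4 - 5/4*(-1)²))² = (8 + (25/4 - 5/4*1))² = (8 + (25/4 - 5/4))² = (8 + 5)² = 13² = 169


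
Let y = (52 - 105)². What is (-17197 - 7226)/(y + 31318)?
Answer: -24423/34127 ≈ -0.71565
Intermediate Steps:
y = 2809 (y = (-53)² = 2809)
(-17197 - 7226)/(y + 31318) = (-17197 - 7226)/(2809 + 31318) = -24423/34127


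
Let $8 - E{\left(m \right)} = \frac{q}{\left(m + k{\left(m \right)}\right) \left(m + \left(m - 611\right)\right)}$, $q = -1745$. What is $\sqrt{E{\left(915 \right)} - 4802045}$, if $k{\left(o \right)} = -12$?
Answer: $\frac{2 i \sqrt{1454616208075369962}}{1100757} \approx 2191.4 i$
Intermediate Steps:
$E{\left(m \right)} = 8 + \frac{1745}{\left(-611 + 2 m\right) \left(-12 + m\right)}$ ($E{\left(m \right)} = 8 - - \frac{1745}{\left(m - 12\right) \left(m + \left(m - 611\right)\right)} = 8 - - \frac{1745}{\left(-12 + m\right) \left(m + \left(m - 611\right)\right)} = 8 - - \frac{1745}{\left(-12 + m\right) \left(m + \left(-611 + m\right)\right)} = 8 - - \frac{1745}{\left(-12 + m\right) \left(-611 + 2 m\right)} = 8 - - \frac{1745}{\left(-611 + 2 m\right) \left(-12 + m\right)} = 8 + \frac{1745}{\left(-611 + 2 m\right) \left(-12 + m\right)}$)
$\sqrt{E{\left(915 \right)} - 4802045} = \sqrt{\frac{60401 - 4648200 + 16 \cdot 915^{2}}{7332 - 581025 + 2 \cdot 915^{2}} - 4802045} = \sqrt{\frac{60401 - 4648200 + 16 \cdot 837225}{7332 - 581025 + 2 \cdot 837225} - 4802045} = \sqrt{\frac{60401 - 4648200 + 13395600}{7332 - 581025 + 1674450} - 4802045} = \sqrt{\frac{1}{1100757} \cdot 8807801 - 4802045} = \sqrt{\frac{8807801}{1100757} - 4802045} = \sqrt{- \frac{5285875840264}{1100757}} = \frac{2 i \sqrt{1454616208075369962}}{1100757}$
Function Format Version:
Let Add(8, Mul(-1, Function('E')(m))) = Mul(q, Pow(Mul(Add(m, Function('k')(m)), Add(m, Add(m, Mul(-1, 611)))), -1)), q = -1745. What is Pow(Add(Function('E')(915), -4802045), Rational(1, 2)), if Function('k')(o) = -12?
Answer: Mul(Rational(2, 1100757), I, Pow(1454616208075369962, Rational(1, 2))) ≈ Mul(2191.4, I)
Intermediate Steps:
Function('E')(m) = Add(8, Mul(1745, Pow(Add(-611, Mul(2, m)), -1), Pow(Add(-12, m), -1))) (Function('E')(m) = Add(8, Mul(-1, Mul(-1745, Pow(Mul(Add(m, -12), Add(m, Add(m, Mul(-1, 611)))), -1)))) = Add(8, Mul(-1, Mul(-1745, Pow(Mul(Add(-12, m), Add(m, Add(m, -611))), -1)))) = Add(8, Mul(-1, Mul(-1745, Pow(Mul(Add(-12, m), Add(m, Add(-611, m))), -1)))) = Add(8, Mul(-1, Mul(-1745, Pow(Mul(Add(-12, m), Add(-611, Mul(2, m))), -1)))) = Add(8, Mul(-1, Mul(-1745, Pow(Mul(Add(-611, Mul(2, m)), Add(-12, m)), -1)))) = Add(8, Mul(-1, Mul(-1745, Mul(Pow(Add(-611, Mul(2, m)), -1), Pow(Add(-12, m), -1))))) = Add(8, Mul(-1, Mul(-1745, Pow(Add(-611, Mul(2, m)), -1), Pow(Add(-12, m), -1)))) = Add(8, Mul(1745, Pow(Add(-611, Mul(2, m)), -1), Pow(Add(-12, m), -1))))
Pow(Add(Function('E')(915), -4802045), Rational(1, 2)) = Pow(Add(Mul(Pow(Add(7332, Mul(-635, 915), Mul(2, Pow(915, 2))), -1), Add(60401, Mul(-5080, 915), Mul(16, Pow(915, 2)))), -4802045), Rational(1, 2)) = Pow(Add(Mul(Pow(Add(7332, -581025, Mul(2, 837225)), -1), Add(60401, -4648200, Mul(16, 837225))), -4802045), Rational(1, 2)) = Pow(Add(Mul(Pow(Add(7332, -581025, 1674450), -1), Add(60401, -4648200, 13395600)), -4802045), Rational(1, 2)) = Pow(Add(Mul(Pow(1100757, -1), 8807801), -4802045), Rational(1, 2)) = Pow(Add(Mul(Rational(1, 1100757), 8807801), -4802045), Rational(1, 2)) = Pow(Add(Rational(8807801, 1100757), -4802045), Rational(1, 2)) = Pow(Rational(-5285875840264, 1100757), Rational(1, 2)) = Mul(Rational(2, 1100757), I, Pow(1454616208075369962, Rational(1, 2)))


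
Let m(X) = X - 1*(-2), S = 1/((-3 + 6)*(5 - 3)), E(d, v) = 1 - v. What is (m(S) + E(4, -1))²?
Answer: 625/36 ≈ 17.361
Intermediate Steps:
S = ⅙ (S = 1/(3*2) = 1/6 = ⅙ ≈ 0.16667)
m(X) = 2 + X (m(X) = X + 2 = 2 + X)
(m(S) + E(4, -1))² = ((2 + ⅙) + (1 - 1*(-1)))² = (13/6 + (1 + 1))² = (13/6 + 2)² = (25/6)² = 625/36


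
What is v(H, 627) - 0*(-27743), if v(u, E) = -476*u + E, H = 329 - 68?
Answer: -123609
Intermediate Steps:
H = 261
v(u, E) = E - 476*u
v(H, 627) - 0*(-27743) = (627 - 476*261) - 0*(-27743) = (627 - 124236) - 1*0 = -123609 + 0 = -123609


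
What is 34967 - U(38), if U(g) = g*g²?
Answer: -19905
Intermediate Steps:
U(g) = g³
34967 - U(38) = 34967 - 1*38³ = 34967 - 1*54872 = 34967 - 54872 = -19905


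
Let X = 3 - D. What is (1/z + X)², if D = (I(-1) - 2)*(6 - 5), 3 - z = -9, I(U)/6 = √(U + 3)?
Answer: 14089/144 - 61*√2 ≈ 11.573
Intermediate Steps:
I(U) = 6*√(3 + U) (I(U) = 6*√(U + 3) = 6*√(3 + U))
z = 12 (z = 3 - 1*(-9) = 3 + 9 = 12)
D = -2 + 6*√2 (D = (6*√(3 - 1) - 2)*(6 - 5) = (6*√2 - 2)*1 = (-2 + 6*√2)*1 = -2 + 6*√2 ≈ 6.4853)
X = 5 - 6*√2 (X = 3 - (-2 + 6*√2) = 3 + (2 - 6*√2) = 5 - 6*√2 ≈ -3.4853)
(1/z + X)² = (1/12 + (5 - 6*√2))² = (61/12 - 6*√2)²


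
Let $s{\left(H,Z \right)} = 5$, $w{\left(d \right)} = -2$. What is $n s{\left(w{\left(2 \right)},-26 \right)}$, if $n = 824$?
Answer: $4120$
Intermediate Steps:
$n s{\left(w{\left(2 \right)},-26 \right)} = 824 \cdot 5 = 4120$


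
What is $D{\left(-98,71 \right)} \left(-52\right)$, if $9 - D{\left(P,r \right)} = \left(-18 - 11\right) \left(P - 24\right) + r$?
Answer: $187200$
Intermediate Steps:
$D{\left(P,r \right)} = -687 - r + 29 P$ ($D{\left(P,r \right)} = 9 - \left(\left(-18 - 11\right) \left(P - 24\right) + r\right) = 9 - \left(- 29 \left(-24 + P\right) + r\right) = 9 - \left(\left(696 - 29 P\right) + r\right) = 9 - \left(696 + r - 29 P\right) = -687 - r + 29 P$)
$D{\left(-98,71 \right)} \left(-52\right) = \left(-687 - 71 + 29 \left(-98\right)\right) \left(-52\right) = \left(-687 - 71 - 2842\right) \left(-52\right) = \left(-3600\right) \left(-52\right) = 187200$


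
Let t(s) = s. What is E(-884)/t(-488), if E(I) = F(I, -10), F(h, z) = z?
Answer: 5/244 ≈ 0.020492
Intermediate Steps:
E(I) = -10
E(-884)/t(-488) = -10/(-488) = -10*(-1/488) = 5/244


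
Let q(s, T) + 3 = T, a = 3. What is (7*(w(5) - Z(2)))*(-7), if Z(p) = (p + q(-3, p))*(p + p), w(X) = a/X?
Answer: 833/5 ≈ 166.60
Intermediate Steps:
q(s, T) = -3 + T
w(X) = 3/X
Z(p) = 2*p*(-3 + 2*p) (Z(p) = (p + (-3 + p))*(p + p) = (-3 + 2*p)*(2*p) = 2*p*(-3 + 2*p))
(7*(w(5) - Z(2)))*(-7) = (7*(3/5 - 2*2*(-3 + 2*2)))*(-7) = (7*(3*(⅕) - 2*2*(-3 + 4)))*(-7) = (7*(⅗ - 2*2))*(-7) = (7*(⅗ - 1*4))*(-7) = (7*(⅗ - 4))*(-7) = (7*(-17/5))*(-7) = -119/5*(-7) = 833/5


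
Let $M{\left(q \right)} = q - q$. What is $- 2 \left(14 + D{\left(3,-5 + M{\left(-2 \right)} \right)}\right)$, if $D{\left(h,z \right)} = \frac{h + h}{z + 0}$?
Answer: $- \frac{128}{5} \approx -25.6$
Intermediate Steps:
$M{\left(q \right)} = 0$
$D{\left(h,z \right)} = \frac{2 h}{z}$
$- 2 \left(14 + D{\left(3,-5 + M{\left(-2 \right)} \right)}\right) = - 2 \left(14 + 2 \cdot 3 \frac{1}{-5 + 0}\right) = - 2 \left(14 + 2 \cdot 3 \frac{1}{-5}\right) = - 2 \left(14 + 2 \cdot 3 \left(- \frac{1}{5}\right)\right) = - 2 \left(14 - \frac{6}{5}\right) = \left(-2\right) \frac{64}{5} = - \frac{128}{5}$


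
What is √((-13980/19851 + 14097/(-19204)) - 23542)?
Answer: 201*I*√2352466489815065/63536434 ≈ 153.44*I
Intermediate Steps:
√((-13980/19851 + 14097/(-19204)) - 23542) = √((-13980*1/19851 + 14097*(-1/19204)) - 23542) = √((-4660/6617 - 14097/19204) - 23542) = √(-182770489/127072868 - 23542) = √(-2991732228945/127072868) = 201*I*√2352466489815065/63536434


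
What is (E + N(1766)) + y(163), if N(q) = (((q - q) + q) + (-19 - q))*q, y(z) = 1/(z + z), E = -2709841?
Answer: -894346769/326 ≈ -2.7434e+6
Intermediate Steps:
y(z) = 1/(2*z)
N(q) = -19*q (N(q) = ((0 + q) + (-19 - q))*q = (q + (-19 - q))*q = -19*q)
(E + N(1766)) + y(163) = (-2709841 - 19*1766) + (1/2)/163 = (-2709841 - 33554) + (1/2)*(1/163) = -2743395 + 1/326 = -894346769/326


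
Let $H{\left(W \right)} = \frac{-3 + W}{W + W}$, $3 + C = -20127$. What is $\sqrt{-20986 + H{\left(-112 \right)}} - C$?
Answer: $20130 + \frac{i \sqrt{65810486}}{56} \approx 20130.0 + 144.86 i$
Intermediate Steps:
$C = -20130$ ($C = -3 - 20127 = -20130$)
$H{\left(W \right)} = \frac{-3 + W}{2 W}$
$\sqrt{-20986 + H{\left(-112 \right)}} - C = \sqrt{-20986 + \frac{-3 - 112}{2 \left(-112\right)}} - -20130 = \sqrt{-20986 + \frac{1}{2} \left(- \frac{1}{112}\right) \left(-115\right)} + 20130 = \sqrt{-20986 + \frac{115}{224}} + 20130 = \sqrt{- \frac{4700749}{224}} + 20130 = \frac{i \sqrt{65810486}}{56} + 20130 = 20130 + \frac{i \sqrt{65810486}}{56}$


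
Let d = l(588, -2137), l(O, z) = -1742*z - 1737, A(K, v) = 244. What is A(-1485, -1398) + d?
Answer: 3721161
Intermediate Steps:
l(O, z) = -1737 - 1742*z
d = 3720917 (d = -1737 - 1742*(-2137) = -1737 + 3722654 = 3720917)
A(-1485, -1398) + d = 244 + 3720917 = 3721161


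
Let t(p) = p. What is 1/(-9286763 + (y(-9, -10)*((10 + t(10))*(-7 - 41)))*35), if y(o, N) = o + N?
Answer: -1/8648363 ≈ -1.1563e-7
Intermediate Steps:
y(o, N) = N + o
1/(-9286763 + (y(-9, -10)*((10 + t(10))*(-7 - 41)))*35) = 1/(-9286763 + ((-10 - 9)*((10 + 10)*(-7 - 41)))*35) = 1/(-9286763 - 380*(-48)*35) = 1/(-9286763 - 19*(-960)*35) = 1/(-9286763 + 18240*35) = 1/(-9286763 + 638400) = 1/(-8648363) = -1/8648363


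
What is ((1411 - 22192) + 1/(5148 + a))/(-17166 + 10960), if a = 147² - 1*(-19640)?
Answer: 482088028/143969891 ≈ 3.3485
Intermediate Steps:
a = 41249 (a = 21609 + 19640 = 41249)
((1411 - 22192) + 1/(5148 + a))/(-17166 + 10960) = ((1411 - 22192) + 1/(5148 + 41249))/(-17166 + 10960) = (-20781 + 1/46397)/(-6206) = (-20781 + 1/46397)*(-1/6206) = -964176056/46397*(-1/6206) = 482088028/143969891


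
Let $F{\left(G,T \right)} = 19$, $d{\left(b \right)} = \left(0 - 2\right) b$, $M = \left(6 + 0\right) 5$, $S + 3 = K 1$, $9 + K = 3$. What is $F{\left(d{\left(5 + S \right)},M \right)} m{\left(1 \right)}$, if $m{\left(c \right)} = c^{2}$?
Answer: $19$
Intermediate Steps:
$K = -6$ ($K = -9 + 3 = -6$)
$S = -9$ ($S = -3 - 6 = -9$)
$M = 30$ ($M = 6 \cdot 5 = 30$)
$d{\left(b \right)} = - 2 b$
$F{\left(d{\left(5 + S \right)},M \right)} m{\left(1 \right)} = 19 \cdot 1^{2} = 19 \cdot 1 = 19$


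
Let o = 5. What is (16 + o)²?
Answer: 441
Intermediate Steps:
(16 + o)² = (16 + 5)² = 21² = 441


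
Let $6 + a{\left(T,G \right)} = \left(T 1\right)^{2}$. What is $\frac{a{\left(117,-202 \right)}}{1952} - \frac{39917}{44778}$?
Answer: $\frac{267389695}{43703328} \approx 6.1183$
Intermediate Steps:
$a{\left(T,G \right)} = -6 + T^{2}$ ($a{\left(T,G \right)} = -6 + \left(T 1\right)^{2} = -6 + T^{2}$)
$\frac{a{\left(117,-202 \right)}}{1952} - \frac{39917}{44778} = \frac{-6 + 117^{2}}{1952} - \frac{39917}{44778} = \left(-6 + 13689\right) \frac{1}{1952} - \frac{39917}{44778} = 13683 \cdot \frac{1}{1952} - \frac{39917}{44778} = \frac{13683}{1952} - \frac{39917}{44778} = \frac{267389695}{43703328}$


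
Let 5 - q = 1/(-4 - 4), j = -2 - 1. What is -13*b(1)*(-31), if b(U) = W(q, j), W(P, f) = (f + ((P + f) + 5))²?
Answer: 438867/64 ≈ 6857.3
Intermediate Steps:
j = -3
q = 41/8 (q = 5 - 1/(-4 - 4) = 5 - 1/(-8) = 5 - 1*(-⅛) = 5 + ⅛ = 41/8 ≈ 5.1250)
W(P, f) = (5 + P + 2*f)² (W(P, f) = (f + (5 + P + f))² = (5 + P + 2*f)²)
b(U) = 1089/64 (b(U) = (5 + 41/8 + 2*(-3))² = (5 + 41/8 - 6)² = (33/8)² = 1089/64)
-13*b(1)*(-31) = -13*1089/64*(-31) = -14157/64*(-31) = 438867/64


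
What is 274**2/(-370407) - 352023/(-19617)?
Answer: 42973005823/2422091373 ≈ 17.742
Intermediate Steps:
274**2/(-370407) - 352023/(-19617) = 75076*(-1/370407) - 352023*(-1/19617) = -75076/370407 + 117341/6539 = 42973005823/2422091373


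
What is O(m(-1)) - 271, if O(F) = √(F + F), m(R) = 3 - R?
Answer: -271 + 2*√2 ≈ -268.17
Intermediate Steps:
O(F) = √2*√F (O(F) = √(2*F) = √2*√F)
O(m(-1)) - 271 = √2*√(3 - 1*(-1)) - 271 = √2*√(3 + 1) - 271 = √2*√4 - 271 = √2*2 - 271 = 2*√2 - 271 = -271 + 2*√2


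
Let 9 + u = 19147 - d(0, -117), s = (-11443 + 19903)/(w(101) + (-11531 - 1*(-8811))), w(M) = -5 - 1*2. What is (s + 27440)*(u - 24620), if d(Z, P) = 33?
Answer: -45848290700/303 ≈ -1.5131e+8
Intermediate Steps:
w(M) = -7 (w(M) = -5 - 2 = -7)
s = -940/303 (s = (-11443 + 19903)/(-7 + (-11531 - 1*(-8811))) = 8460/(-7 + (-11531 + 8811)) = 8460/(-7 - 2720) = 8460/(-2727) = 8460*(-1/2727) = -940/303 ≈ -3.1023)
u = 19105 (u = -9 + (19147 - 1*33) = -9 + (19147 - 33) = -9 + 19114 = 19105)
(s + 27440)*(u - 24620) = (-940/303 + 27440)*(19105 - 24620) = (8313380/303)*(-5515) = -45848290700/303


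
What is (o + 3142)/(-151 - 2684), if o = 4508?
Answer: -170/63 ≈ -2.6984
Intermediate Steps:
(o + 3142)/(-151 - 2684) = (4508 + 3142)/(-151 - 2684) = 7650/(-2835) = 7650*(-1/2835) = -170/63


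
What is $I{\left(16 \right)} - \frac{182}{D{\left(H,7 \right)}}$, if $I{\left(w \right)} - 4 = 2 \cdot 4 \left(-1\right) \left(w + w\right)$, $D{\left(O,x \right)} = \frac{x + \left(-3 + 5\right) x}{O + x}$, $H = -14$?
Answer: $- \frac{574}{3} \approx -191.33$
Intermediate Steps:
$D{\left(O,x \right)} = \frac{3 x}{O + x}$ ($D{\left(O,x \right)} = \frac{x + 2 x}{O + x} = \frac{3 x}{O + x}$)
$I{\left(w \right)} = 4 - 16 w$ ($I{\left(w \right)} = 4 + 2 \cdot 4 \left(-1\right) \left(w + w\right) = 4 + 8 \left(-1\right) 2 w = 4 - 8 \cdot 2 w = 4 - 16 w$)
$I{\left(16 \right)} - \frac{182}{D{\left(H,7 \right)}} = \left(4 - 256\right) - \frac{182}{3 \cdot 7 \frac{1}{-14 + 7}} = \left(4 - 256\right) - \frac{182}{3 \cdot 7 \frac{1}{-7}} = -252 - \frac{182}{3 \cdot 7 \left(- \frac{1}{7}\right)} = -252 - \frac{182}{-3} = -252 - - \frac{182}{3} = -252 + \frac{182}{3} = - \frac{574}{3}$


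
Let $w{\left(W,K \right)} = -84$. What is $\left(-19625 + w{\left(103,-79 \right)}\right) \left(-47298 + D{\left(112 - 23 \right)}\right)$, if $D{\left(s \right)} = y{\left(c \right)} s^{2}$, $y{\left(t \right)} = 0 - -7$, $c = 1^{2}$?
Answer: $-160608641$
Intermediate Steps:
$c = 1$
$y{\left(t \right)} = 7$ ($y{\left(t \right)} = 0 + 7 = 7$)
$D{\left(s \right)} = 7 s^{2}$
$\left(-19625 + w{\left(103,-79 \right)}\right) \left(-47298 + D{\left(112 - 23 \right)}\right) = \left(-19625 - 84\right) \left(-47298 + 7 \left(112 - 23\right)^{2}\right) = - 19709 \left(-47298 + 7 \left(112 - 23\right)^{2}\right) = - 19709 \left(-47298 + 7 \cdot 89^{2}\right) = - 19709 \left(-47298 + 7 \cdot 7921\right) = - 19709 \left(-47298 + 55447\right) = \left(-19709\right) 8149 = -160608641$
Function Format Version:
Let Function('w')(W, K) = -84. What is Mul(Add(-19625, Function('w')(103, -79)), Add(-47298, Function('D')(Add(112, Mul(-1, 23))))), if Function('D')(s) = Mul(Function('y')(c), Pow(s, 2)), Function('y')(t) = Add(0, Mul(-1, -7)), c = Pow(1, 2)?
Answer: -160608641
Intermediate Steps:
c = 1
Function('y')(t) = 7 (Function('y')(t) = Add(0, 7) = 7)
Function('D')(s) = Mul(7, Pow(s, 2))
Mul(Add(-19625, Function('w')(103, -79)), Add(-47298, Function('D')(Add(112, Mul(-1, 23))))) = Mul(Add(-19625, -84), Add(-47298, Mul(7, Pow(Add(112, Mul(-1, 23)), 2)))) = Mul(-19709, Add(-47298, Mul(7, Pow(Add(112, -23), 2)))) = Mul(-19709, Add(-47298, Mul(7, Pow(89, 2)))) = Mul(-19709, Add(-47298, Mul(7, 7921))) = Mul(-19709, Add(-47298, 55447)) = Mul(-19709, 8149) = -160608641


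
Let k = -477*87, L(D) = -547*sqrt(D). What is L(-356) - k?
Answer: 41499 - 1094*I*sqrt(89) ≈ 41499.0 - 10321.0*I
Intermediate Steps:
k = -41499
L(-356) - k = -1094*I*sqrt(89) - 1*(-41499) = -1094*I*sqrt(89) + 41499 = 41499 - 1094*I*sqrt(89)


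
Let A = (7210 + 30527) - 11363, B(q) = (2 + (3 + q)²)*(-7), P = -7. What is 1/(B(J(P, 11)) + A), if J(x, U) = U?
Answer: 1/24988 ≈ 4.0019e-5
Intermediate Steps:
B(q) = -14 - 7*(3 + q)²
A = 26374 (A = 37737 - 11363 = 26374)
1/(B(J(P, 11)) + A) = 1/((-14 - 7*(3 + 11)²) + 26374) = 1/((-14 - 7*14²) + 26374) = 1/((-14 - 7*196) + 26374) = 1/((-14 - 1372) + 26374) = 1/(-1386 + 26374) = 1/24988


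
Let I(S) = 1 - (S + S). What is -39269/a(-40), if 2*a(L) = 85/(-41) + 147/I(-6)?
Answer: -195611/23 ≈ -8504.8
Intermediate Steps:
I(S) = 1 - 2*S
a(L) = 2461/533 (a(L) = (85/(-41) + 147/(1 - 2*(-6)))/2 = (85*(-1/41) + 147/(1 + 12))/2 = (-85/41 + 147/13)/2 = (½)*(4922/533) = 2461/533)
-39269/a(-40) = -39269/2461/533 = -39269*533/2461 = -195611/23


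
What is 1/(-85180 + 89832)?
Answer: 1/4652 ≈ 0.00021496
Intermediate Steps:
1/(-85180 + 89832) = 1/4652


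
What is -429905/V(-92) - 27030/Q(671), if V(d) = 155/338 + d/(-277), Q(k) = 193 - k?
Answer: -9618817712705/17693409 ≈ -5.4364e+5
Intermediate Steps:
V(d) = 155/338 - d/277 (V(d) = 155*(1/338) + d*(-1/277) = 155/338 - d/277)
-429905/V(-92) - 27030/Q(671) = -429905/(155/338 - 1/277*(-92)) - 27030/(193 - 1*671) = -429905/(155/338 + 92/277) - 27030/(193 - 671) = -429905/74031/93626 - 27030/(-478) = -429905*93626/74031 - 27030*(-1/478) = -40250285530/74031 + 13515/239 = -9618817712705/17693409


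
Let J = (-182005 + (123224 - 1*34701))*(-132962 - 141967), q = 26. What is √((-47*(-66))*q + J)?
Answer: 7*√524510070 ≈ 1.6032e+5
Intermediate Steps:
J = 25700912778 (J = (-182005 + (123224 - 34701))*(-274929) = (-182005 + 88523)*(-274929) = -93482*(-274929) = 25700912778)
√((-47*(-66))*q + J) = √(-47*(-66)*26 + 25700912778) = √(3102*26 + 25700912778) = √(80652 + 25700912778) = √25700993430 = 7*√524510070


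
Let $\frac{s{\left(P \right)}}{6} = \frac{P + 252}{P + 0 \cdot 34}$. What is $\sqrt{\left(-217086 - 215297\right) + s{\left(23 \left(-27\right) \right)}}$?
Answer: $\frac{i \sqrt{228728721}}{23} \approx 657.56 i$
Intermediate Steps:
$s{\left(P \right)} = \frac{6 \left(252 + P\right)}{P}$ ($s{\left(P \right)} = 6 \frac{P + 252}{P + 0 \cdot 34} = 6 \frac{252 + P}{P + 0} = 6 \frac{252 + P}{P} = \frac{6 \left(252 + P\right)}{P}$)
$\sqrt{\left(-217086 - 215297\right) + s{\left(23 \left(-27\right) \right)}} = \sqrt{\left(-217086 - 215297\right) + \left(6 + \frac{1512}{23 \left(-27\right)}\right)} = \sqrt{-432383 + \left(6 + \frac{1512}{-621}\right)} = \sqrt{-432383 + \left(6 + 1512 \left(- \frac{1}{621}\right)\right)} = \sqrt{-432383 + \left(6 - \frac{56}{23}\right)} = \sqrt{-432383 + \frac{82}{23}} = \sqrt{- \frac{9944727}{23}} = \frac{i \sqrt{228728721}}{23}$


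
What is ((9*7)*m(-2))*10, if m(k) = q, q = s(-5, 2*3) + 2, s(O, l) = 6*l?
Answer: 23940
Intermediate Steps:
q = 38 (q = 6*(2*3) + 2 = 6*6 + 2 = 36 + 2 = 38)
m(k) = 38
((9*7)*m(-2))*10 = ((9*7)*38)*10 = (63*38)*10 = 2394*10 = 23940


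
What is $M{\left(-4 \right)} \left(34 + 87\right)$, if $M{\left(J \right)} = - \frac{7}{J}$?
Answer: $\frac{847}{4} \approx 211.75$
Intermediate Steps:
$M{\left(-4 \right)} \left(34 + 87\right) = - \frac{7}{-4} \left(34 + 87\right) = \left(-7\right) \left(- \frac{1}{4}\right) 121 = \frac{7}{4} \cdot 121 = \frac{847}{4}$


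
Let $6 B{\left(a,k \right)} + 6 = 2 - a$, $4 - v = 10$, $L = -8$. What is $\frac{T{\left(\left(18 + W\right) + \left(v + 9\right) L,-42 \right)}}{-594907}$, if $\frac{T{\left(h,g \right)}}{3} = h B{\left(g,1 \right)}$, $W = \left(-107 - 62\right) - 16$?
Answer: $\frac{3629}{594907} \approx 0.0061001$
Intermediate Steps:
$v = -6$ ($v = 4 - 10 = -6$)
$B{\left(a,k \right)} = - \frac{2}{3} - \frac{a}{6}$ ($B{\left(a,k \right)} = -1 + \frac{2 - a}{6} = -1 - \left(- \frac{1}{3} + \frac{a}{6}\right) = - \frac{2}{3} - \frac{a}{6}$)
$W = -185$ ($W = -169 - 16 = -185$)
$T{\left(h,g \right)} = 3 h \left(- \frac{2}{3} - \frac{g}{6}\right)$
$\frac{T{\left(\left(18 + W\right) + \left(v + 9\right) L,-42 \right)}}{-594907} = \frac{\left(- \frac{1}{2}\right) \left(\left(18 - 185\right) + \left(-6 + 9\right) \left(-8\right)\right) \left(4 - 42\right)}{-594907} = \left(- \frac{1}{2}\right) \left(-167 + 3 \left(-8\right)\right) \left(-38\right) \left(- \frac{1}{594907}\right) = \left(- \frac{1}{2}\right) \left(-167 - 24\right) \left(-38\right) \left(- \frac{1}{594907}\right) = \left(- \frac{1}{2}\right) \left(-191\right) \left(-38\right) \left(- \frac{1}{594907}\right) = \left(-3629\right) \left(- \frac{1}{594907}\right) = \frac{3629}{594907}$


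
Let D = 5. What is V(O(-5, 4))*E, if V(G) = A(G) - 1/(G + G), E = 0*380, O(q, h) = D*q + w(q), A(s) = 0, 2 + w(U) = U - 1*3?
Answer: 0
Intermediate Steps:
w(U) = -5 + U (w(U) = -2 + (U - 1*3) = -2 + (U - 3) = -2 + (-3 + U) = -5 + U)
O(q, h) = -5 + 6*q (O(q, h) = 5*q + (-5 + q) = -5 + 6*q)
E = 0
V(G) = -1/(2*G) (V(G) = 0 - 1/(G + G) = 0 - 1/(2*G) = -1/(2*G))
V(O(-5, 4))*E = -1/(2*(-5 + 6*(-5)))*0 = -1/(2*(-5 - 30))*0 = -½/(-35)*0 = -½*(-1/35)*0 = (1/70)*0 = 0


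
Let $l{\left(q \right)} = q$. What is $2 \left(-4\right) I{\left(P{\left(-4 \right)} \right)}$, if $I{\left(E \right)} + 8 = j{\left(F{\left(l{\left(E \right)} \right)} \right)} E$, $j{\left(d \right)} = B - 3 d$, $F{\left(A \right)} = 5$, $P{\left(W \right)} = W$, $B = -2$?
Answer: $-480$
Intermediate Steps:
$j{\left(d \right)} = -2 - 3 d$
$I{\left(E \right)} = -8 - 17 E$ ($I{\left(E \right)} = -8 + \left(-2 - 15\right) E = -8 - 17 E$)
$2 \left(-4\right) I{\left(P{\left(-4 \right)} \right)} = 2 \left(-4\right) \left(-8 - -68\right) = - 8 \left(-8 + 68\right) = \left(-8\right) 60 = -480$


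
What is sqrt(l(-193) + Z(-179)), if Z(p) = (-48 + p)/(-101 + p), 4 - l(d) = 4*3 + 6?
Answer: I*sqrt(258510)/140 ≈ 3.6317*I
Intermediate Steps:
l(d) = -14 (l(d) = 4 - (4*3 + 6) = 4 - (12 + 6) = 4 - 1*18 = 4 - 18 = -14)
Z(p) = (-48 + p)/(-101 + p)
sqrt(l(-193) + Z(-179)) = sqrt(-14 + (-48 - 179)/(-101 - 179)) = sqrt(-14 - 227/(-280)) = sqrt(-14 - 1/280*(-227)) = sqrt(-14 + 227/280) = sqrt(-3693/280) = I*sqrt(258510)/140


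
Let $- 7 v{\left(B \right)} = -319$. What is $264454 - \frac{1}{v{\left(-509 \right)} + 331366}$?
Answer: $\frac{613501809967}{2319881} \approx 2.6445 \cdot 10^{5}$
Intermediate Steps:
$v{\left(B \right)} = \frac{319}{7}$ ($v{\left(B \right)} = \left(- \frac{1}{7}\right) \left(-319\right) = \frac{319}{7}$)
$264454 - \frac{1}{v{\left(-509 \right)} + 331366} = 264454 - \frac{1}{\frac{319}{7} + 331366} = 264454 - \frac{1}{\frac{2319881}{7}} = 264454 - \frac{7}{2319881} = \frac{613501809967}{2319881}$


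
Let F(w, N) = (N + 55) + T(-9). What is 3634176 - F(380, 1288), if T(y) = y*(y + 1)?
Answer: 3632761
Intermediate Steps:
T(y) = y*(1 + y)
F(w, N) = 127 + N (F(w, N) = (N + 55) - 9*(1 - 9) = (55 + N) - 9*(-8) = (55 + N) + 72 = 127 + N)
3634176 - F(380, 1288) = 3634176 - (127 + 1288) = 3634176 - 1*1415 = 3634176 - 1415 = 3632761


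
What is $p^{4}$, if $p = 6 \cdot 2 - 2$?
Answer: $10000$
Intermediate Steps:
$p = 10$ ($p = 12 - 2 = 10$)
$p^{4} = 10^{4} = 10000$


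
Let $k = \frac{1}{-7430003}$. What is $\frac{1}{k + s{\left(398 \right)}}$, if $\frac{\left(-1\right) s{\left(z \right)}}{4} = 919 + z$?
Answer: $- \frac{7430003}{39141255805} \approx -0.00018983$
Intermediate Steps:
$s{\left(z \right)} = -3676 - 4 z$ ($s{\left(z \right)} = - 4 \left(919 + z\right) = -3676 - 4 z$)
$k = - \frac{1}{7430003} \approx -1.3459 \cdot 10^{-7}$
$\frac{1}{k + s{\left(398 \right)}} = \frac{1}{- \frac{1}{7430003} - 5268} = \frac{1}{- \frac{39141255805}{7430003}} = - \frac{7430003}{39141255805}$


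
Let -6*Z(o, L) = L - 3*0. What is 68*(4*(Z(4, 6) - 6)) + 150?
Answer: -1754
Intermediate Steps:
Z(o, L) = -L/6 (Z(o, L) = -(L - 3*0)/6 = -(L + 0)/6 = -L/6)
68*(4*(Z(4, 6) - 6)) + 150 = 68*(4*(-⅙*6 - 6)) + 150 = 68*(4*(-1 - 6)) + 150 = 68*(4*(-7)) + 150 = 68*(-28) + 150 = -1904 + 150 = -1754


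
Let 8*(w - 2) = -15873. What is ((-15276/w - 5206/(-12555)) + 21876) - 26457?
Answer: -910389839953/199084635 ≈ -4572.9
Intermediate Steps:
w = -15857/8 (w = 2 + (⅛)*(-15873) = 2 - 15873/8 = -15857/8 ≈ -1982.1)
((-15276/w - 5206/(-12555)) + 21876) - 26457 = ((-15276/(-15857/8) - 5206/(-12555)) + 21876) - 26457 = ((-15276*(-8/15857) - 5206*(-1/12555)) + 21876) - 26457 = ((122208/15857 + 5206/12555) + 21876) - 26457 = (1616872982/199084635 + 21876) - 26457 = 4356792348242/199084635 - 26457 = -910389839953/199084635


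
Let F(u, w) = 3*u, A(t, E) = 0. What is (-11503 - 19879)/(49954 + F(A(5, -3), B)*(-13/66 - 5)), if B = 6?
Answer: -15691/24977 ≈ -0.62822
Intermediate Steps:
(-11503 - 19879)/(49954 + F(A(5, -3), B)*(-13/66 - 5)) = (-11503 - 19879)/(49954 + (3*0)*(-13/66 - 5)) = -31382/(49954 + 0*(-13*1/66 - 5)) = -31382/(49954 + 0*(-13/66 - 5)) = -31382/(49954 + 0*(-343/66)) = -31382/(49954 + 0) = -31382/49954 = -31382*1/49954 = -15691/24977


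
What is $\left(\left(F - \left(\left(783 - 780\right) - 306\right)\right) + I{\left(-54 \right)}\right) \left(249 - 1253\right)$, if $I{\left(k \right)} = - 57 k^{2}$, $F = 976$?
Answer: $165592732$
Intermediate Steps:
$\left(\left(F - \left(\left(783 - 780\right) - 306\right)\right) + I{\left(-54 \right)}\right) \left(249 - 1253\right) = \left(\left(976 - \left(\left(783 - 780\right) - 306\right)\right) - 57 \left(-54\right)^{2}\right) \left(249 - 1253\right) = \left(\left(976 - \left(3 - 306\right)\right) - 166212\right) \left(-1004\right) = \left(\left(976 - -303\right) - 166212\right) \left(-1004\right) = \left(\left(976 + 303\right) - 166212\right) \left(-1004\right) = \left(1279 - 166212\right) \left(-1004\right) = \left(-164933\right) \left(-1004\right) = 165592732$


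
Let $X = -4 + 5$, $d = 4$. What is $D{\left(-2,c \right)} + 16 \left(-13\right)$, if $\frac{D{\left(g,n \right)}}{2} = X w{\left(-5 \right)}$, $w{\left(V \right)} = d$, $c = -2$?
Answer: $-200$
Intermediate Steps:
$w{\left(V \right)} = 4$
$X = 1$
$D{\left(g,n \right)} = 8$ ($D{\left(g,n \right)} = 2 \cdot 1 \cdot 4 = 2 \cdot 4 = 8$)
$D{\left(-2,c \right)} + 16 \left(-13\right) = 8 + 16 \left(-13\right) = 8 - 208 = -200$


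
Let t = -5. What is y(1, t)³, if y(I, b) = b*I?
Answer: -125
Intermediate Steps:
y(I, b) = I*b
y(1, t)³ = (1*(-5))³ = (-5)³ = -125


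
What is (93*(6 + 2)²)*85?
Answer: 505920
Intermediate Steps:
(93*(6 + 2)²)*85 = (93*8²)*85 = (93*64)*85 = 5952*85 = 505920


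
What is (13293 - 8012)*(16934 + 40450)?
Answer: 303044904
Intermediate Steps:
(13293 - 8012)*(16934 + 40450) = 5281*57384 = 303044904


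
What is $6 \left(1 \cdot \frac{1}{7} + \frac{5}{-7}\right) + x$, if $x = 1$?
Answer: $- \frac{17}{7} \approx -2.4286$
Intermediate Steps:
$6 \left(1 \cdot \frac{1}{7} + \frac{5}{-7}\right) + x = 6 \left(1 \cdot \frac{1}{7} + \frac{5}{-7}\right) + 1 = 6 \left(1 \cdot \frac{1}{7} + 5 \left(- \frac{1}{7}\right)\right) + 1 = 6 \left(\frac{1}{7} - \frac{5}{7}\right) + 1 = 6 \left(- \frac{4}{7}\right) + 1 = - \frac{24}{7} + 1 = - \frac{17}{7}$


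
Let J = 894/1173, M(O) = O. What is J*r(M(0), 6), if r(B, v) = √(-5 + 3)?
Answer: 298*I*√2/391 ≈ 1.0778*I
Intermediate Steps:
r(B, v) = I*√2 (r(B, v) = √(-2) = I*√2)
J = 298/391 (J = 894*(1/1173) = 298/391 ≈ 0.76215)
J*r(M(0), 6) = 298*(I*√2)/391 = 298*I*√2/391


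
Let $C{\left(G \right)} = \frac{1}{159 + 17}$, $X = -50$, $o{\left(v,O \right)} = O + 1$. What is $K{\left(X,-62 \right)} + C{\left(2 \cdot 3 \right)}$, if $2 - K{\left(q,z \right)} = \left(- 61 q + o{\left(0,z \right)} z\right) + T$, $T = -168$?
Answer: $- \frac{1172511}{176} \approx -6662.0$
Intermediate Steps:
$o{\left(v,O \right)} = 1 + O$
$K{\left(q,z \right)} = 170 + 61 q - z \left(1 + z\right)$ ($K{\left(q,z \right)} = 2 - \left(\left(- 61 q + \left(1 + z\right) z\right) - 168\right) = 2 - \left(\left(- 61 q + z \left(1 + z\right)\right) - 168\right) = 2 - \left(-168 - 61 q + z \left(1 + z\right)\right) = 2 + \left(168 + 61 q - z \left(1 + z\right)\right) = 170 + 61 q - z \left(1 + z\right)$)
$C{\left(G \right)} = \frac{1}{176}$
$K{\left(X,-62 \right)} + C{\left(2 \cdot 3 \right)} = \left(170 + 61 \left(-50\right) - - 62 \left(1 - 62\right)\right) + \frac{1}{176} = \left(170 - 3050 - \left(-62\right) \left(-61\right)\right) + \frac{1}{176} = \left(170 - 3050 - 3782\right) + \frac{1}{176} = -6662 + \frac{1}{176} = - \frac{1172511}{176}$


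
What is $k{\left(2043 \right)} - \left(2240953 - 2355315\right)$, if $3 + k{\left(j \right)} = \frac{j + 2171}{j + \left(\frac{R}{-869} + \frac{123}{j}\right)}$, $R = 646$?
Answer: $\frac{9872795744644}{86330045} \approx 1.1436 \cdot 10^{5}$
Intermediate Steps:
$k{\left(j \right)} = -3 + \frac{2171 + j}{- \frac{646}{869} + j + \frac{123}{j}}$ ($k{\left(j \right)} = -3 + \frac{j + 2171}{j + \left(\frac{646}{-869} + \frac{123}{j}\right)} = -3 + \frac{2171 + j}{j + \left(646 \left(- \frac{1}{869}\right) + \frac{123}{j}\right)} = -3 + \frac{2171 + j}{j - \left(\frac{646}{869} - \frac{123}{j}\right)} = -3 + \frac{2171 + j}{- \frac{646}{869} + j + \frac{123}{j}}$)
$k{\left(2043 \right)} - \left(2240953 - 2355315\right) = \frac{-320661 - 1738 \cdot 2043^{2} + 1888537 \cdot 2043}{106887 - 1319778 + 869 \cdot 2043^{2}} - \left(2240953 - 2355315\right) = \frac{-320661 - 7254149562 + 3858281091}{106887 - 1319778 + 869 \cdot 4173849} - \left(2240953 - 2355315\right) = \frac{-320661 - 7254149562 + 3858281091}{106887 - 1319778 + 3627074781} - -114362 = \frac{1}{3625861890} \left(-3396189132\right) + 114362 = - \frac{80861646}{86330045} + 114362 = \frac{9872795744644}{86330045}$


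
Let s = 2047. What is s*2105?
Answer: 4308935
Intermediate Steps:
s*2105 = 2047*2105 = 4308935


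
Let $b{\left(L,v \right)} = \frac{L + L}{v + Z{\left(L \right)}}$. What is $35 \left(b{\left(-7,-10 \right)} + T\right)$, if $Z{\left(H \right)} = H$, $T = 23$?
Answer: $\frac{14175}{17} \approx 833.82$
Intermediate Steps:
$b{\left(L,v \right)} = \frac{2 L}{L + v}$ ($b{\left(L,v \right)} = \frac{L + L}{v + L} = \frac{2 L}{L + v}$)
$35 \left(b{\left(-7,-10 \right)} + T\right) = 35 \left(2 \left(-7\right) \frac{1}{-7 - 10} + 23\right) = 35 \left(2 \left(-7\right) \frac{1}{-17} + 23\right) = 35 \left(2 \left(-7\right) \left(- \frac{1}{17}\right) + 23\right) = 35 \left(\frac{14}{17} + 23\right) = 35 \cdot \frac{405}{17} = \frac{14175}{17}$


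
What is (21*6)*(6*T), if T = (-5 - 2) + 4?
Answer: -2268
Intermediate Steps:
T = -3 (T = -7 + 4 = -3)
(21*6)*(6*T) = (21*6)*(6*(-3)) = 126*(-18) = -2268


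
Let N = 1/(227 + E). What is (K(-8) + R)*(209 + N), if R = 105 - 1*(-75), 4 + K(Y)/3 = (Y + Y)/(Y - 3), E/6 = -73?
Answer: 83609808/2321 ≈ 36023.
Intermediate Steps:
E = -438 (E = 6*(-73) = -438)
K(Y) = -12 + 6*Y/(-3 + Y) (K(Y) = -12 + 3*((Y + Y)/(Y - 3)) = -12 + 3*((2*Y)/(-3 + Y)) = -12 + 3*(2*Y/(-3 + Y)) = -12 + 6*Y/(-3 + Y))
R = 180 (R = 105 + 75 = 180)
N = -1/211 (N = 1/(227 - 438) = 1/(-211) = -1/211 ≈ -0.0047393)
(K(-8) + R)*(209 + N) = (6*(6 - 1*(-8))/(-3 - 8) + 180)*(209 - 1/211) = (6*(6 + 8)/(-11) + 180)*(44098/211) = (6*(-1/11)*14 + 180)*(44098/211) = (-84/11 + 180)*(44098/211) = (1896/11)*(44098/211) = 83609808/2321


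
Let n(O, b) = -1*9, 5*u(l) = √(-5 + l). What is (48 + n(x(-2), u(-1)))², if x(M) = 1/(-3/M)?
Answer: 1521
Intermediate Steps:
x(M) = -M/3
u(l) = √(-5 + l)/5
n(O, b) = -9
(48 + n(x(-2), u(-1)))² = (48 - 9)² = 39² = 1521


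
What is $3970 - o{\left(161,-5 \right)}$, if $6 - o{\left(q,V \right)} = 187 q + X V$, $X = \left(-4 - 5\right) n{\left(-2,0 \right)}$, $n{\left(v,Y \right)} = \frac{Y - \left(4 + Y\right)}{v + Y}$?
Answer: $34161$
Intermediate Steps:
$n{\left(v,Y \right)} = - \frac{4}{Y + v}$
$X = -18$ ($X = \left(-4 - 5\right) \left(- \frac{4}{0 - 2}\right) = - 9 \left(- \frac{4}{-2}\right) = - 9 \left(\left(-4\right) \left(- \frac{1}{2}\right)\right) = \left(-9\right) 2 = -18$)
$o{\left(q,V \right)} = 6 - 187 q + 18 V$ ($o{\left(q,V \right)} = 6 - \left(187 q - 18 V\right) = 6 - \left(- 18 V + 187 q\right) = 6 + \left(- 187 q + 18 V\right) = 6 - 187 q + 18 V$)
$3970 - o{\left(161,-5 \right)} = 3970 - \left(6 - 30107 + 18 \left(-5\right)\right) = 3970 - \left(6 - 30107 - 90\right) = 3970 - -30191 = 3970 + 30191 = 34161$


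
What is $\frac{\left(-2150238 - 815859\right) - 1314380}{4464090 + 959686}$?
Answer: $- \frac{4280477}{5423776} \approx -0.78921$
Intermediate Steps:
$\frac{\left(-2150238 - 815859\right) - 1314380}{4464090 + 959686} = \frac{-2966097 - 1314380}{5423776} = \left(-4280477\right) \frac{1}{5423776} = - \frac{4280477}{5423776}$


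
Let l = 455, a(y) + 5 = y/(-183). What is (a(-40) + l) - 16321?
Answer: -2904353/183 ≈ -15871.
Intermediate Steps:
a(y) = -5 - y/183 (a(y) = -5 + y/(-183) = -5 + y*(-1/183) = -5 - y/183)
(a(-40) + l) - 16321 = ((-5 - 1/183*(-40)) + 455) - 16321 = ((-5 + 40/183) + 455) - 16321 = (-875/183 + 455) - 16321 = 82390/183 - 16321 = -2904353/183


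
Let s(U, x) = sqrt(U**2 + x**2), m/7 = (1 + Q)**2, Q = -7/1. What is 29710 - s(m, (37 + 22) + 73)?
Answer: 29710 - 12*sqrt(562) ≈ 29426.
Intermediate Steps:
Q = -7 (Q = -7*1 = -7)
m = 252 (m = 7*(1 - 7)**2 = 7*(-6)**2 = 7*36 = 252)
29710 - s(m, (37 + 22) + 73) = 29710 - sqrt(252**2 + ((37 + 22) + 73)**2) = 29710 - sqrt(63504 + (59 + 73)**2) = 29710 - sqrt(63504 + 132**2) = 29710 - sqrt(63504 + 17424) = 29710 - sqrt(80928) = 29710 - 12*sqrt(562)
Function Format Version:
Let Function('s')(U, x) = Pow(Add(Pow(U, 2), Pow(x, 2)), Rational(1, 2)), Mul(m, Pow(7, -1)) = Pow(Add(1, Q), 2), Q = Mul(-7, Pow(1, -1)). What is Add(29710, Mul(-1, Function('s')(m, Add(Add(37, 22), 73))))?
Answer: Add(29710, Mul(-12, Pow(562, Rational(1, 2)))) ≈ 29426.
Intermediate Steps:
Q = -7 (Q = Mul(-7, 1) = -7)
m = 252 (m = Mul(7, Pow(Add(1, -7), 2)) = Mul(7, Pow(-6, 2)) = Mul(7, 36) = 252)
Add(29710, Mul(-1, Function('s')(m, Add(Add(37, 22), 73)))) = Add(29710, Mul(-1, Pow(Add(Pow(252, 2), Pow(Add(Add(37, 22), 73), 2)), Rational(1, 2)))) = Add(29710, Mul(-1, Pow(Add(63504, Pow(Add(59, 73), 2)), Rational(1, 2)))) = Add(29710, Mul(-1, Pow(Add(63504, Pow(132, 2)), Rational(1, 2)))) = Add(29710, Mul(-1, Pow(Add(63504, 17424), Rational(1, 2)))) = Add(29710, Mul(-1, Pow(80928, Rational(1, 2)))) = Add(29710, Mul(-1, Mul(12, Pow(562, Rational(1, 2))))) = Add(29710, Mul(-12, Pow(562, Rational(1, 2))))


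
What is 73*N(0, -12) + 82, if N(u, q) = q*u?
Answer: 82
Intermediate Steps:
73*N(0, -12) + 82 = 73*(-12*0) + 82 = 73*0 + 82 = 0 + 82 = 82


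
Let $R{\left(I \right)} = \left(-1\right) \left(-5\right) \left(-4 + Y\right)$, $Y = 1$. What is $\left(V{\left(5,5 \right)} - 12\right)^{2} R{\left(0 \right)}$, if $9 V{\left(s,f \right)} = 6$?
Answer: $- \frac{5780}{3} \approx -1926.7$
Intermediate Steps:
$V{\left(s,f \right)} = \frac{2}{3}$ ($V{\left(s,f \right)} = \frac{1}{9} \cdot 6 = \frac{2}{3}$)
$R{\left(I \right)} = -15$ ($R{\left(I \right)} = \left(-1\right) \left(-5\right) \left(-4 + 1\right) = 5 \left(-3\right) = -15$)
$\left(V{\left(5,5 \right)} - 12\right)^{2} R{\left(0 \right)} = \left(\frac{2}{3} - 12\right)^{2} \left(-15\right) = \left(- \frac{34}{3}\right)^{2} \left(-15\right) = \frac{1156}{9} \left(-15\right) = - \frac{5780}{3}$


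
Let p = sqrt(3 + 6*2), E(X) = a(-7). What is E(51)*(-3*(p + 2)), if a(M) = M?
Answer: 42 + 21*sqrt(15) ≈ 123.33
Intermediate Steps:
E(X) = -7
p = sqrt(15) (p = sqrt(3 + 12) = sqrt(15) ≈ 3.8730)
E(51)*(-3*(p + 2)) = -(-21)*(sqrt(15) + 2) = -(-21)*(2 + sqrt(15)) = -7*(-6 - 3*sqrt(15)) = 42 + 21*sqrt(15)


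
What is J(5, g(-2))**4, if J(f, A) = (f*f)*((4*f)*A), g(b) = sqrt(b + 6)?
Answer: 1000000000000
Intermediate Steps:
g(b) = sqrt(6 + b)
J(f, A) = 4*A*f**3 (J(f, A) = f**2*(4*A*f) = 4*A*f**3)
J(5, g(-2))**4 = (4*sqrt(6 - 2)*5**3)**4 = (4*sqrt(4)*125)**4 = (4*2*125)**4 = 1000**4 = 1000000000000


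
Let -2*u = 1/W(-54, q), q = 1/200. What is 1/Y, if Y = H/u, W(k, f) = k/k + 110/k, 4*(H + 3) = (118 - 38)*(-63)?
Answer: -9/23576 ≈ -0.00038174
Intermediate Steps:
q = 1/200 ≈ 0.0050000
H = -1263 (H = -3 + ((118 - 38)*(-63))/4 = -3 + (80*(-63))/4 = -3 + (¼)*(-5040) = -3 - 1260 = -1263)
W(k, f) = 1 + 110/k
u = 27/56 (u = -(-54/(110 - 54))/2 = -1/(2*((-1/54*56))) = -1/(2*(-28/27)) = -½*(-27/28) = 27/56 ≈ 0.48214)
Y = -23576/9 (Y = -1263/27/56 = -1263*56/27 = -23576/9 ≈ -2619.6)
1/Y = 1/(-23576/9) = -9/23576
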